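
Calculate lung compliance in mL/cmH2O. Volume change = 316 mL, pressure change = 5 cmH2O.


C = dV / dP
C = 316 / 5
C = 63.2 mL/cmH2O


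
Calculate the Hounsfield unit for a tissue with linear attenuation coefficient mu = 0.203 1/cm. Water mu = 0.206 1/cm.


HU = ((mu_tissue - mu_water) / mu_water) * 1000
HU = ((0.203 - 0.206) / 0.206) * 1000
HU = -14.56


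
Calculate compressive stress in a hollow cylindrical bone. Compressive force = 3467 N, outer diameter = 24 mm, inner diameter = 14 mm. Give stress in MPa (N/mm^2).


A = pi*(r_o^2 - r_i^2)
r_o = 12 mm, r_i = 7 mm
A = 298.451 mm^2
sigma = F/A = 3467 / 298.451
sigma = 11.62 MPa


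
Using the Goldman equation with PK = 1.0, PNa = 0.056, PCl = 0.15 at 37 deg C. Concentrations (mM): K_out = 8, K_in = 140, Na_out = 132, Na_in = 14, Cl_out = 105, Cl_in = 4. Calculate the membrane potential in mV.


Vm = (RT/F)*ln((PK*Ko + PNa*Nao + PCl*Cli)/(PK*Ki + PNa*Nai + PCl*Clo))
Numer = 15.992, Denom = 156.534
Vm = -60.97 mV


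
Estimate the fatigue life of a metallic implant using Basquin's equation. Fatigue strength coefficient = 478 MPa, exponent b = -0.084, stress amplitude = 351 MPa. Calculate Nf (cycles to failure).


sigma_a = sigma_f' * (2Nf)^b
2Nf = (sigma_a/sigma_f')^(1/b)
2Nf = (351/478)^(1/-0.084)
2Nf = 39.507173
Nf = 19.75


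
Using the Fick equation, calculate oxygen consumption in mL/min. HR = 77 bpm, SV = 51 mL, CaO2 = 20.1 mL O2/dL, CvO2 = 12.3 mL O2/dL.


CO = HR*SV = 77*51/1000 = 3.927 L/min
a-v O2 diff = 20.1 - 12.3 = 7.8 mL/dL
VO2 = CO * (CaO2-CvO2) * 10 dL/L
VO2 = 3.927 * 7.8 * 10
VO2 = 306.3 mL/min


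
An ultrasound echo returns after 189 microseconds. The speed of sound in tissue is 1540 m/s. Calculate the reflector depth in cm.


depth = c * t / 2
t = 189 us = 1.8900e-04 s
depth = 1540 * 1.8900e-04 / 2
depth = 0.14553 m = 14.553 cm


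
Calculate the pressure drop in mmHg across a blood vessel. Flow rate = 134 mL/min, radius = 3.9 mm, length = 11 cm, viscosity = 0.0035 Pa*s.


dP = 8*mu*L*Q / (pi*r^4)
Q = 134 mL/min = 2.23333e-06 m^3/s
dP = 9.46445 Pa = 9.46445 / 133.322 mmHg = 0.07099 mmHg


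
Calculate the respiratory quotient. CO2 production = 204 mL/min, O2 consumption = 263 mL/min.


RQ = VCO2 / VO2
RQ = 204 / 263
RQ = 0.7757


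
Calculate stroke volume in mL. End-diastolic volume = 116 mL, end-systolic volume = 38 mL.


SV = EDV - ESV
SV = 116 - 38
SV = 78 mL


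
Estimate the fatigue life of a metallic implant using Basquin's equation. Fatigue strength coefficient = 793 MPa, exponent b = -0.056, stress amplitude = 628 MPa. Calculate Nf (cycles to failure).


sigma_a = sigma_f' * (2Nf)^b
2Nf = (sigma_a/sigma_f')^(1/b)
2Nf = (628/793)^(1/-0.056)
2Nf = 64.442209
Nf = 32.22


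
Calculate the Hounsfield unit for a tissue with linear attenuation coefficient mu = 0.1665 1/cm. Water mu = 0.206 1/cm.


HU = ((mu_tissue - mu_water) / mu_water) * 1000
HU = ((0.1665 - 0.206) / 0.206) * 1000
HU = -191.7


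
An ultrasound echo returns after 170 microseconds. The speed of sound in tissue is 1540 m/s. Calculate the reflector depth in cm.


depth = c * t / 2
t = 170 us = 1.7000e-04 s
depth = 1540 * 1.7000e-04 / 2
depth = 0.1309 m = 13.09 cm


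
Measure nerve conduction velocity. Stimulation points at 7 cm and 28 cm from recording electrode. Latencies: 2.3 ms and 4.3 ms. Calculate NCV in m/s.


Distance = (28 - 7) / 100 = 0.21 m
dt = (4.3 - 2.3) / 1000 = 0.002 s
NCV = dist / dt = 105 m/s


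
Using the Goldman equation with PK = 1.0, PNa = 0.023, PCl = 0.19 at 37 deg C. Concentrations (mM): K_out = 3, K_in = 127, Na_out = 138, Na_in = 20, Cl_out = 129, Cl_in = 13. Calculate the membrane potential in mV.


Vm = (RT/F)*ln((PK*Ko + PNa*Nao + PCl*Cli)/(PK*Ki + PNa*Nai + PCl*Clo))
Numer = 8.644, Denom = 151.97
Vm = -76.62 mV


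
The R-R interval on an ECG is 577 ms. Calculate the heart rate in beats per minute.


HR = 60 / RR_interval(s)
RR = 577 ms = 0.577 s
HR = 60 / 0.577 = 104 bpm


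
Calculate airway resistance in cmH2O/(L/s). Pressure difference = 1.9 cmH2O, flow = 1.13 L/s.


R = dP / flow
R = 1.9 / 1.13
R = 1.681 cmH2O/(L/s)


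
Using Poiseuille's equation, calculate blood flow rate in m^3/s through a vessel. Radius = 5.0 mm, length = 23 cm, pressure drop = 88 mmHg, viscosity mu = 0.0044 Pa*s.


Q = pi*r^4*dP / (8*mu*L)
r = 0.005 m, L = 0.23 m
dP = 88 mmHg = 11732.336 Pa
Q = 0.002845 m^3/s


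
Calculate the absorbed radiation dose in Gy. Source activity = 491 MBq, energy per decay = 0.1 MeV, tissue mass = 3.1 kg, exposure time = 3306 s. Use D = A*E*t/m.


A = 491 MBq = 4.9100e+08 Bq
E = 0.1 MeV = 1.602e-14 J
D = A*E*t/m = 4.9100e+08*1.602e-14*3306/3.1
D = 0.008389 Gy


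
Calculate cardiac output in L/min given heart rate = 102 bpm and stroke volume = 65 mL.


CO = HR * SV
CO = 102 * 65 / 1000
CO = 6.63 L/min


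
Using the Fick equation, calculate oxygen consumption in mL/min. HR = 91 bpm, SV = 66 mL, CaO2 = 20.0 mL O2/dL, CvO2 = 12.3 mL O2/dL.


CO = HR*SV = 91*66/1000 = 6.006 L/min
a-v O2 diff = 20.0 - 12.3 = 7.7 mL/dL
VO2 = CO * (CaO2-CvO2) * 10 dL/L
VO2 = 6.006 * 7.7 * 10
VO2 = 462.5 mL/min


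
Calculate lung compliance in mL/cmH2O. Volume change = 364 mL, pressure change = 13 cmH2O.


C = dV / dP
C = 364 / 13
C = 28 mL/cmH2O


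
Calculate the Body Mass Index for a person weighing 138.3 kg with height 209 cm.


BMI = weight / height^2
height = 209 cm = 2.09 m
BMI = 138.3 / 2.09^2
BMI = 31.66 kg/m^2


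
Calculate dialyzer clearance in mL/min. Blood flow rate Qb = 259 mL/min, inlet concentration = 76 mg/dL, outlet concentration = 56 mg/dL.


K = Qb * (Cb_in - Cb_out) / Cb_in
K = 259 * (76 - 56) / 76
K = 68.16 mL/min


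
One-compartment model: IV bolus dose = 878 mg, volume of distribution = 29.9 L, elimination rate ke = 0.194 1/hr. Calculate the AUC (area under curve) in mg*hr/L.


C0 = Dose/Vd = 878/29.9 = 29.3645 mg/L
AUC = C0/ke = 29.3645/0.194
AUC = 151.4 mg*hr/L


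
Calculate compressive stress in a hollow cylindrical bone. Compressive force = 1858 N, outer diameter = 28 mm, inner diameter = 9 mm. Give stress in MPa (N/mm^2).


A = pi*(r_o^2 - r_i^2)
r_o = 14 mm, r_i = 4.5 mm
A = 552.135 mm^2
sigma = F/A = 1858 / 552.135
sigma = 3.365 MPa


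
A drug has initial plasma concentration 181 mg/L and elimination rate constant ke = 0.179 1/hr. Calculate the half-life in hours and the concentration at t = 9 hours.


t_half = ln(2) / ke = 0.693147 / 0.179 = 3.872 hr
C(t) = C0 * exp(-ke*t) = 181 * exp(-0.179*9)
C(9) = 36.14 mg/L


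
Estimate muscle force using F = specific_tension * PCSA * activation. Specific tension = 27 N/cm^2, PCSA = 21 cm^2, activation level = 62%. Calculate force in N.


F = sigma * PCSA * activation
F = 27 * 21 * 0.62
F = 351.5 N


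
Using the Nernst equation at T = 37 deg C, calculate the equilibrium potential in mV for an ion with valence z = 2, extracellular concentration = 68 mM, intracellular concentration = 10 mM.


E = (RT/(zF)) * ln(C_out/C_in)
T = 37 + 273.15 = 310.15 K
E = (8.314 * 310.15 / (2 * 96485)) * ln(68/10)
E = 25.62 mV


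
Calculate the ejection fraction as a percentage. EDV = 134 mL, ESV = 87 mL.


SV = EDV - ESV = 134 - 87 = 47 mL
EF = SV/EDV * 100 = 47/134 * 100
EF = 35.07%


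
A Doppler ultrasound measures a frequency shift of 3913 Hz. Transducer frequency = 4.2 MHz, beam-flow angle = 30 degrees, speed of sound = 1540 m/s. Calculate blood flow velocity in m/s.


v = fd * c / (2 * f0 * cos(theta))
v = 3913 * 1540 / (2 * 4.2000e+06 * cos(30))
v = 0.8284 m/s


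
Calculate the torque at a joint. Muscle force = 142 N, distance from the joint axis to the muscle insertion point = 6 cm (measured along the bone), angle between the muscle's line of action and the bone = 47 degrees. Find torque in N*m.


Torque = F * d * sin(theta)   (moment arm = d*sin(theta))
d = 6 cm = 0.06 m
Torque = 142 * 0.06 * sin(47)
Torque = 6.231 N*m


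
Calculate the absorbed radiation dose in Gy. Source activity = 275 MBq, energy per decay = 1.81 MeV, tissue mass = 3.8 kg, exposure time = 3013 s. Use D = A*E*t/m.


A = 275 MBq = 2.7500e+08 Bq
E = 1.81 MeV = 2.89962e-13 J
D = A*E*t/m = 2.7500e+08*2.89962e-13*3013/3.8
D = 0.06323 Gy


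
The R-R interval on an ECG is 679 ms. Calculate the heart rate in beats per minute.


HR = 60 / RR_interval(s)
RR = 679 ms = 0.679 s
HR = 60 / 0.679 = 88.37 bpm


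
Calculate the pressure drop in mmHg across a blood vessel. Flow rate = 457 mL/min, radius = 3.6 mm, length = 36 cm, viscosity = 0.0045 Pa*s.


dP = 8*mu*L*Q / (pi*r^4)
Q = 457 mL/min = 7.61667e-06 m^3/s
dP = 187.073 Pa = 187.073 / 133.322 mmHg = 1.403 mmHg


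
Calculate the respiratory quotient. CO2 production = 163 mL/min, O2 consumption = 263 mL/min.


RQ = VCO2 / VO2
RQ = 163 / 263
RQ = 0.6198


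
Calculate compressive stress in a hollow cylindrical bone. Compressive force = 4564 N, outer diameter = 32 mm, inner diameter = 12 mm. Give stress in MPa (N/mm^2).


A = pi*(r_o^2 - r_i^2)
r_o = 16 mm, r_i = 6 mm
A = 691.15 mm^2
sigma = F/A = 4564 / 691.15
sigma = 6.603 MPa


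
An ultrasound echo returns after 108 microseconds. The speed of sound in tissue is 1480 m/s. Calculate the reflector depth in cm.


depth = c * t / 2
t = 108 us = 1.0800e-04 s
depth = 1480 * 1.0800e-04 / 2
depth = 0.07992 m = 7.992 cm


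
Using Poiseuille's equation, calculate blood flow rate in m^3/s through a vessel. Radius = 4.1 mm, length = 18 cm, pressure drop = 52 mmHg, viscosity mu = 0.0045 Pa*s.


Q = pi*r^4*dP / (8*mu*L)
r = 0.0041 m, L = 0.18 m
dP = 52 mmHg = 6932.744 Pa
Q = 9.4976e-04 m^3/s


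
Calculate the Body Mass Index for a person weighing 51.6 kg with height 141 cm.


BMI = weight / height^2
height = 141 cm = 1.41 m
BMI = 51.6 / 1.41^2
BMI = 25.95 kg/m^2


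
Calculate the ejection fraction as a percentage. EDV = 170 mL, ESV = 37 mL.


SV = EDV - ESV = 170 - 37 = 133 mL
EF = SV/EDV * 100 = 133/170 * 100
EF = 78.24%


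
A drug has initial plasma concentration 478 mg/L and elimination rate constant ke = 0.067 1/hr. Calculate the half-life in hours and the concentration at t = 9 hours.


t_half = ln(2) / ke = 0.693147 / 0.067 = 10.35 hr
C(t) = C0 * exp(-ke*t) = 478 * exp(-0.067*9)
C(9) = 261.5 mg/L


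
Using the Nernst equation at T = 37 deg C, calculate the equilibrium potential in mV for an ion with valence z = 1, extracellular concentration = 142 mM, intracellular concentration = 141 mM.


E = (RT/(zF)) * ln(C_out/C_in)
T = 37 + 273.15 = 310.15 K
E = (8.314 * 310.15 / (1 * 96485)) * ln(142/141)
E = 0.1889 mV


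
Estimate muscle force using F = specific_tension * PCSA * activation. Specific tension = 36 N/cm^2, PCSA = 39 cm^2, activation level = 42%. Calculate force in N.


F = sigma * PCSA * activation
F = 36 * 39 * 0.42
F = 589.7 N


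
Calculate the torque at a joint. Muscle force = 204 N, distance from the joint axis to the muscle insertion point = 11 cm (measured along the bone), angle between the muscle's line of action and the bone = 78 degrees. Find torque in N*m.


Torque = F * d * sin(theta)   (moment arm = d*sin(theta))
d = 11 cm = 0.11 m
Torque = 204 * 0.11 * sin(78)
Torque = 21.95 N*m


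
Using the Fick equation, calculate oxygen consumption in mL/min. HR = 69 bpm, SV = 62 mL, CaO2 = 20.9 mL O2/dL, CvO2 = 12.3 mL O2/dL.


CO = HR*SV = 69*62/1000 = 4.278 L/min
a-v O2 diff = 20.9 - 12.3 = 8.6 mL/dL
VO2 = CO * (CaO2-CvO2) * 10 dL/L
VO2 = 4.278 * 8.6 * 10
VO2 = 367.9 mL/min


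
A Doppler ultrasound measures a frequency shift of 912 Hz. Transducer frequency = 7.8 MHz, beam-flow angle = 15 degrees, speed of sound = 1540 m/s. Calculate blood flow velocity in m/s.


v = fd * c / (2 * f0 * cos(theta))
v = 912 * 1540 / (2 * 7.8000e+06 * cos(15))
v = 0.09321 m/s


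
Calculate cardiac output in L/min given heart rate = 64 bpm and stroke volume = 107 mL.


CO = HR * SV
CO = 64 * 107 / 1000
CO = 6.848 L/min


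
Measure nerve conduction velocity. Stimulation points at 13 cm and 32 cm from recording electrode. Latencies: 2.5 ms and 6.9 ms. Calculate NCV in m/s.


Distance = (32 - 13) / 100 = 0.19 m
dt = (6.9 - 2.5) / 1000 = 0.0044 s
NCV = dist / dt = 43.18 m/s


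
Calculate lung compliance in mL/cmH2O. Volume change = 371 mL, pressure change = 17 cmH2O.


C = dV / dP
C = 371 / 17
C = 21.82 mL/cmH2O


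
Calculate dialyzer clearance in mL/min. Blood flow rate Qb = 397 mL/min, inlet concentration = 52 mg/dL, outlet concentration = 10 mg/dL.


K = Qb * (Cb_in - Cb_out) / Cb_in
K = 397 * (52 - 10) / 52
K = 320.7 mL/min


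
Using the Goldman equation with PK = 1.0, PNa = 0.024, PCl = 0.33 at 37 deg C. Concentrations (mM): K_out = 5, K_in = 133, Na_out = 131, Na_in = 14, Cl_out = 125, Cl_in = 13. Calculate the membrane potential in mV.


Vm = (RT/F)*ln((PK*Ko + PNa*Nao + PCl*Cli)/(PK*Ki + PNa*Nai + PCl*Clo))
Numer = 12.434, Denom = 174.586
Vm = -70.61 mV


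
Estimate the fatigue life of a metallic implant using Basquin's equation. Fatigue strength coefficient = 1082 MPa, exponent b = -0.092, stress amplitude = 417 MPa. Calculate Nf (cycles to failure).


sigma_a = sigma_f' * (2Nf)^b
2Nf = (sigma_a/sigma_f')^(1/b)
2Nf = (417/1082)^(1/-0.092)
2Nf = 31695.045
Nf = 1.585e+04


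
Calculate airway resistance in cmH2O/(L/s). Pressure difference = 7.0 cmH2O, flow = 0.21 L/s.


R = dP / flow
R = 7.0 / 0.21
R = 33.33 cmH2O/(L/s)


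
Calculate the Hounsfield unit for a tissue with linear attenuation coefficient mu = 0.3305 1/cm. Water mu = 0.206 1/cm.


HU = ((mu_tissue - mu_water) / mu_water) * 1000
HU = ((0.3305 - 0.206) / 0.206) * 1000
HU = 604.4


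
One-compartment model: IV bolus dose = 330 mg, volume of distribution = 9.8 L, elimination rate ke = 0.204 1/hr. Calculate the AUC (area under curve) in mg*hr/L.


C0 = Dose/Vd = 330/9.8 = 33.6735 mg/L
AUC = C0/ke = 33.6735/0.204
AUC = 165.1 mg*hr/L


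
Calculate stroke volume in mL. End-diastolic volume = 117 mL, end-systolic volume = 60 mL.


SV = EDV - ESV
SV = 117 - 60
SV = 57 mL


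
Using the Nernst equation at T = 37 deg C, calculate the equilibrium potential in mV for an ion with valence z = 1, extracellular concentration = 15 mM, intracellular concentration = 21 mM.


E = (RT/(zF)) * ln(C_out/C_in)
T = 37 + 273.15 = 310.15 K
E = (8.314 * 310.15 / (1 * 96485)) * ln(15/21)
E = -8.992 mV


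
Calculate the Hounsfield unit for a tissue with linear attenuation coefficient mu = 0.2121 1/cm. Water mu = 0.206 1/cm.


HU = ((mu_tissue - mu_water) / mu_water) * 1000
HU = ((0.2121 - 0.206) / 0.206) * 1000
HU = 29.61


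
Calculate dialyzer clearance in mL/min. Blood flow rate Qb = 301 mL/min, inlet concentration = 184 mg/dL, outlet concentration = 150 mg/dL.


K = Qb * (Cb_in - Cb_out) / Cb_in
K = 301 * (184 - 150) / 184
K = 55.62 mL/min


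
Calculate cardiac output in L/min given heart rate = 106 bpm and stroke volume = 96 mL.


CO = HR * SV
CO = 106 * 96 / 1000
CO = 10.18 L/min


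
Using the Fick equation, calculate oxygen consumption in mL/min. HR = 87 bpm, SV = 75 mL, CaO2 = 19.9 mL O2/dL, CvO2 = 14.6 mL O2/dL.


CO = HR*SV = 87*75/1000 = 6.525 L/min
a-v O2 diff = 19.9 - 14.6 = 5.3 mL/dL
VO2 = CO * (CaO2-CvO2) * 10 dL/L
VO2 = 6.525 * 5.3 * 10
VO2 = 345.8 mL/min


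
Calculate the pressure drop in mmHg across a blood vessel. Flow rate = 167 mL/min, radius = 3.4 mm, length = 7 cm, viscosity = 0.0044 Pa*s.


dP = 8*mu*L*Q / (pi*r^4)
Q = 167 mL/min = 2.78333e-06 m^3/s
dP = 16.3358 Pa = 16.3358 / 133.322 mmHg = 0.1225 mmHg


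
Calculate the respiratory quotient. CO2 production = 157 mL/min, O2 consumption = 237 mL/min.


RQ = VCO2 / VO2
RQ = 157 / 237
RQ = 0.6624


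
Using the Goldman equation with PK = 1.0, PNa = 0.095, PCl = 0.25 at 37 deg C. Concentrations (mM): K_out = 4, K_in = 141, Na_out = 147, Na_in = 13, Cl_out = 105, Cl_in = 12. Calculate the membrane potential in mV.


Vm = (RT/F)*ln((PK*Ko + PNa*Nao + PCl*Cli)/(PK*Ki + PNa*Nai + PCl*Clo))
Numer = 20.965, Denom = 168.485
Vm = -55.7 mV


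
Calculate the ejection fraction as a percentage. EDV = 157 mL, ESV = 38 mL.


SV = EDV - ESV = 157 - 38 = 119 mL
EF = SV/EDV * 100 = 119/157 * 100
EF = 75.8%


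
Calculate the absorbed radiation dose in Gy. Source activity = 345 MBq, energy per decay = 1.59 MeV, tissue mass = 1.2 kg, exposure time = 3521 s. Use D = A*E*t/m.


A = 345 MBq = 3.4500e+08 Bq
E = 1.59 MeV = 2.54718e-13 J
D = A*E*t/m = 3.4500e+08*2.54718e-13*3521/1.2
D = 0.2578 Gy


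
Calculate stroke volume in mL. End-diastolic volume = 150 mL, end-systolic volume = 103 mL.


SV = EDV - ESV
SV = 150 - 103
SV = 47 mL


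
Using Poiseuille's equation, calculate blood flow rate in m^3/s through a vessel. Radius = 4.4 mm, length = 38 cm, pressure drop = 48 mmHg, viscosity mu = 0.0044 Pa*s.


Q = pi*r^4*dP / (8*mu*L)
r = 0.0044 m, L = 0.38 m
dP = 48 mmHg = 6399.456 Pa
Q = 5.6335e-04 m^3/s


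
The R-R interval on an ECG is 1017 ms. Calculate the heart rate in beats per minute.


HR = 60 / RR_interval(s)
RR = 1017 ms = 1.017 s
HR = 60 / 1.017 = 59 bpm


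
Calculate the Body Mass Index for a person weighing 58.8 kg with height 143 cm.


BMI = weight / height^2
height = 143 cm = 1.43 m
BMI = 58.8 / 1.43^2
BMI = 28.75 kg/m^2


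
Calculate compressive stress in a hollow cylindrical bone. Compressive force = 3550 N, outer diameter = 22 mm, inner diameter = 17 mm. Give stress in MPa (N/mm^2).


A = pi*(r_o^2 - r_i^2)
r_o = 11 mm, r_i = 8.5 mm
A = 153.153 mm^2
sigma = F/A = 3550 / 153.153
sigma = 23.18 MPa


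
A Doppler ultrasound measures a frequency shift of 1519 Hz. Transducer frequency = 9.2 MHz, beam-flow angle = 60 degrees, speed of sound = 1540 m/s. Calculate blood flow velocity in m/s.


v = fd * c / (2 * f0 * cos(theta))
v = 1519 * 1540 / (2 * 9.2000e+06 * cos(60))
v = 0.2543 m/s


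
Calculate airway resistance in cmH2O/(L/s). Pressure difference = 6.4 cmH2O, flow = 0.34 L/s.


R = dP / flow
R = 6.4 / 0.34
R = 18.82 cmH2O/(L/s)


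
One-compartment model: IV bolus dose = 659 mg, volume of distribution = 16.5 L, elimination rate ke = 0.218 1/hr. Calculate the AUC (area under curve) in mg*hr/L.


C0 = Dose/Vd = 659/16.5 = 39.9394 mg/L
AUC = C0/ke = 39.9394/0.218
AUC = 183.2 mg*hr/L


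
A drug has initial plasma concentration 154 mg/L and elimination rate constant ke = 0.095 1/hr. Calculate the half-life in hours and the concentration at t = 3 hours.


t_half = ln(2) / ke = 0.693147 / 0.095 = 7.296 hr
C(t) = C0 * exp(-ke*t) = 154 * exp(-0.095*3)
C(3) = 115.8 mg/L


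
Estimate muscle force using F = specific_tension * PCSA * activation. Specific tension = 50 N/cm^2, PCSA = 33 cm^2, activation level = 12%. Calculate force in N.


F = sigma * PCSA * activation
F = 50 * 33 * 0.12
F = 198 N


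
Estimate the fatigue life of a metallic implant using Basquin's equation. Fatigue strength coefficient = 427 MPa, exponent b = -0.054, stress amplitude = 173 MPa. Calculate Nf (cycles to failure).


sigma_a = sigma_f' * (2Nf)^b
2Nf = (sigma_a/sigma_f')^(1/b)
2Nf = (173/427)^(1/-0.054)
2Nf = 18464141
Nf = 9.2321e+06


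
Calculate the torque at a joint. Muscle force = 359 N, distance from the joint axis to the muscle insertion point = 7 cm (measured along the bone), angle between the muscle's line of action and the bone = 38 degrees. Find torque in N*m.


Torque = F * d * sin(theta)   (moment arm = d*sin(theta))
d = 7 cm = 0.07 m
Torque = 359 * 0.07 * sin(38)
Torque = 15.47 N*m


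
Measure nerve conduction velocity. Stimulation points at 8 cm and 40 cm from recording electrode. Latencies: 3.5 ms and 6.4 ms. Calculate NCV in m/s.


Distance = (40 - 8) / 100 = 0.32 m
dt = (6.4 - 3.5) / 1000 = 0.0029 s
NCV = dist / dt = 110.3 m/s


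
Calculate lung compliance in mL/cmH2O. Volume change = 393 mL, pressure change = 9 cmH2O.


C = dV / dP
C = 393 / 9
C = 43.67 mL/cmH2O


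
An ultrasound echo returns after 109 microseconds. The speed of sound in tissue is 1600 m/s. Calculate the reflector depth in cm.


depth = c * t / 2
t = 109 us = 1.0900e-04 s
depth = 1600 * 1.0900e-04 / 2
depth = 0.0872 m = 8.72 cm


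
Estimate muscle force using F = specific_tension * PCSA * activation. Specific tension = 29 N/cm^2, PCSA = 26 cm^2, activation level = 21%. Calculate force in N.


F = sigma * PCSA * activation
F = 29 * 26 * 0.21
F = 158.3 N


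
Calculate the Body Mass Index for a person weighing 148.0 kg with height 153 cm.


BMI = weight / height^2
height = 153 cm = 1.53 m
BMI = 148.0 / 1.53^2
BMI = 63.22 kg/m^2


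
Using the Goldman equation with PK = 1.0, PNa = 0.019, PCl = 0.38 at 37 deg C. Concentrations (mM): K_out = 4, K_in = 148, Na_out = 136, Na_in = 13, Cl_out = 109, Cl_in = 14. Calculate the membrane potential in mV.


Vm = (RT/F)*ln((PK*Ko + PNa*Nao + PCl*Cli)/(PK*Ki + PNa*Nai + PCl*Clo))
Numer = 11.904, Denom = 189.667
Vm = -73.99 mV


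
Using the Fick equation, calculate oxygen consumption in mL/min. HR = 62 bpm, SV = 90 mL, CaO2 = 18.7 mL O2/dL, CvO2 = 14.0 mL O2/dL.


CO = HR*SV = 62*90/1000 = 5.58 L/min
a-v O2 diff = 18.7 - 14.0 = 4.7 mL/dL
VO2 = CO * (CaO2-CvO2) * 10 dL/L
VO2 = 5.58 * 4.7 * 10
VO2 = 262.3 mL/min


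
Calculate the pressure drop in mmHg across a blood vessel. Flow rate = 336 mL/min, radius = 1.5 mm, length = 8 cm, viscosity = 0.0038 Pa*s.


dP = 8*mu*L*Q / (pi*r^4)
Q = 336 mL/min = 5.6e-06 m^3/s
dP = 856.321 Pa = 856.321 / 133.322 mmHg = 6.423 mmHg


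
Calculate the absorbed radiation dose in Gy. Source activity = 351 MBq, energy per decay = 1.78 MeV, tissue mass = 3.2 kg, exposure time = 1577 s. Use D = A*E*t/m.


A = 351 MBq = 3.5100e+08 Bq
E = 1.78 MeV = 2.85156e-13 J
D = A*E*t/m = 3.5100e+08*2.85156e-13*1577/3.2
D = 0.04933 Gy


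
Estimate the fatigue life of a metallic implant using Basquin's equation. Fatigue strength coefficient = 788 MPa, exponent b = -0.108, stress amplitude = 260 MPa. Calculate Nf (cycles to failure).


sigma_a = sigma_f' * (2Nf)^b
2Nf = (sigma_a/sigma_f')^(1/b)
2Nf = (260/788)^(1/-0.108)
2Nf = 28762.251
Nf = 1.438e+04


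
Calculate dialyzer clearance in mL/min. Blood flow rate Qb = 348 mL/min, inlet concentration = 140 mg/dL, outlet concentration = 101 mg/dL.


K = Qb * (Cb_in - Cb_out) / Cb_in
K = 348 * (140 - 101) / 140
K = 96.94 mL/min


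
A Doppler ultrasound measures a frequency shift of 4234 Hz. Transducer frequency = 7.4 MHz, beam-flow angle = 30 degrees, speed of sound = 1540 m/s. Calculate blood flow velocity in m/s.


v = fd * c / (2 * f0 * cos(theta))
v = 4234 * 1540 / (2 * 7.4000e+06 * cos(30))
v = 0.5087 m/s


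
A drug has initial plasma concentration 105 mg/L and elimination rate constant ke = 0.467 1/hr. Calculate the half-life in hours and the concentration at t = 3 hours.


t_half = ln(2) / ke = 0.693147 / 0.467 = 1.484 hr
C(t) = C0 * exp(-ke*t) = 105 * exp(-0.467*3)
C(3) = 25.87 mg/L


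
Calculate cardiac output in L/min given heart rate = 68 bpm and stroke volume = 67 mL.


CO = HR * SV
CO = 68 * 67 / 1000
CO = 4.556 L/min


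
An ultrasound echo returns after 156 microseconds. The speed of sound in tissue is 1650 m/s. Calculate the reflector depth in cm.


depth = c * t / 2
t = 156 us = 1.5600e-04 s
depth = 1650 * 1.5600e-04 / 2
depth = 0.1287 m = 12.87 cm


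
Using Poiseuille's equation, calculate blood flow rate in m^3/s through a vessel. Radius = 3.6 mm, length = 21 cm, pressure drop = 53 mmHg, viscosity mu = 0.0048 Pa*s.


Q = pi*r^4*dP / (8*mu*L)
r = 0.0036 m, L = 0.21 m
dP = 53 mmHg = 7066.066 Pa
Q = 4.6237e-04 m^3/s


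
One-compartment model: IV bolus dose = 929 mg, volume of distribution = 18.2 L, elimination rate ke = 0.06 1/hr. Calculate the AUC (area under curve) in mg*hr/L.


C0 = Dose/Vd = 929/18.2 = 51.044 mg/L
AUC = C0/ke = 51.044/0.06
AUC = 850.7 mg*hr/L


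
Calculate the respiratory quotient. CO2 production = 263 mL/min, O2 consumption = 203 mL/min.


RQ = VCO2 / VO2
RQ = 263 / 203
RQ = 1.296


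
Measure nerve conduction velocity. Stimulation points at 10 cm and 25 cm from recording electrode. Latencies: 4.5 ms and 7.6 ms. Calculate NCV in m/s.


Distance = (25 - 10) / 100 = 0.15 m
dt = (7.6 - 4.5) / 1000 = 0.0031 s
NCV = dist / dt = 48.39 m/s


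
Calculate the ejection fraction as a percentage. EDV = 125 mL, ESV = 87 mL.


SV = EDV - ESV = 125 - 87 = 38 mL
EF = SV/EDV * 100 = 38/125 * 100
EF = 30.4%


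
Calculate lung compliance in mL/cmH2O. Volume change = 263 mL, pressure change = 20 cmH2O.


C = dV / dP
C = 263 / 20
C = 13.15 mL/cmH2O


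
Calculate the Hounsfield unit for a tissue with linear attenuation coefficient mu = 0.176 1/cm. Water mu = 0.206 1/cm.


HU = ((mu_tissue - mu_water) / mu_water) * 1000
HU = ((0.176 - 0.206) / 0.206) * 1000
HU = -145.6


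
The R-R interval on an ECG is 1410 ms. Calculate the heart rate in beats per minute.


HR = 60 / RR_interval(s)
RR = 1410 ms = 1.41 s
HR = 60 / 1.41 = 42.55 bpm


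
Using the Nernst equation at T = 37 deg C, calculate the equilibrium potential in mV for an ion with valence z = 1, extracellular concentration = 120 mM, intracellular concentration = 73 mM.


E = (RT/(zF)) * ln(C_out/C_in)
T = 37 + 273.15 = 310.15 K
E = (8.314 * 310.15 / (1 * 96485)) * ln(120/73)
E = 13.28 mV


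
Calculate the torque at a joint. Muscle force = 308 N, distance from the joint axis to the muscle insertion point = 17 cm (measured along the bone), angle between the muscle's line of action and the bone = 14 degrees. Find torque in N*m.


Torque = F * d * sin(theta)   (moment arm = d*sin(theta))
d = 17 cm = 0.17 m
Torque = 308 * 0.17 * sin(14)
Torque = 12.67 N*m


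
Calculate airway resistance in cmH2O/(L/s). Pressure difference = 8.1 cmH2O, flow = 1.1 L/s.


R = dP / flow
R = 8.1 / 1.1
R = 7.364 cmH2O/(L/s)


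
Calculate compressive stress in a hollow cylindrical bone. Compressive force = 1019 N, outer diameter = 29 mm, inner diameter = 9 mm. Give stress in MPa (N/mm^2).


A = pi*(r_o^2 - r_i^2)
r_o = 14.5 mm, r_i = 4.5 mm
A = 596.903 mm^2
sigma = F/A = 1019 / 596.903
sigma = 1.707 MPa


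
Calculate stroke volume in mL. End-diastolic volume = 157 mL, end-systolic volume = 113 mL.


SV = EDV - ESV
SV = 157 - 113
SV = 44 mL


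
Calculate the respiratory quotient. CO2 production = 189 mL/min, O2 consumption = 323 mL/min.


RQ = VCO2 / VO2
RQ = 189 / 323
RQ = 0.5851


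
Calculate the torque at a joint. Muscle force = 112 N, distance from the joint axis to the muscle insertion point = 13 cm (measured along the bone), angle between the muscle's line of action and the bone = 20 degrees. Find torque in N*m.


Torque = F * d * sin(theta)   (moment arm = d*sin(theta))
d = 13 cm = 0.13 m
Torque = 112 * 0.13 * sin(20)
Torque = 4.98 N*m


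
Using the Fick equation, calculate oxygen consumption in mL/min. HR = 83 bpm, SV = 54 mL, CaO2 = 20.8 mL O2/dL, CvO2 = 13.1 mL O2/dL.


CO = HR*SV = 83*54/1000 = 4.482 L/min
a-v O2 diff = 20.8 - 13.1 = 7.7 mL/dL
VO2 = CO * (CaO2-CvO2) * 10 dL/L
VO2 = 4.482 * 7.7 * 10
VO2 = 345.1 mL/min


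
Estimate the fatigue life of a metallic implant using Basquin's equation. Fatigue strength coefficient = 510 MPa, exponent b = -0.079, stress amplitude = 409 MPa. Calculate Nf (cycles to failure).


sigma_a = sigma_f' * (2Nf)^b
2Nf = (sigma_a/sigma_f')^(1/b)
2Nf = (409/510)^(1/-0.079)
2Nf = 16.339979
Nf = 8.17


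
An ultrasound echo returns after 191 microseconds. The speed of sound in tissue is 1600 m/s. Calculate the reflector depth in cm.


depth = c * t / 2
t = 191 us = 1.9100e-04 s
depth = 1600 * 1.9100e-04 / 2
depth = 0.1528 m = 15.28 cm


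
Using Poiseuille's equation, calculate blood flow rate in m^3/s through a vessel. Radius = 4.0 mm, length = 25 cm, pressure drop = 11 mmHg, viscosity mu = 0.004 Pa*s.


Q = pi*r^4*dP / (8*mu*L)
r = 0.004 m, L = 0.25 m
dP = 11 mmHg = 1466.542 Pa
Q = 1.4743e-04 m^3/s


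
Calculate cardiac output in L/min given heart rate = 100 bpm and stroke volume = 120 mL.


CO = HR * SV
CO = 100 * 120 / 1000
CO = 12 L/min


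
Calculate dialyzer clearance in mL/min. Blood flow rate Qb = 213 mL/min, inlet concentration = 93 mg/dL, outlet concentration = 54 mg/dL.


K = Qb * (Cb_in - Cb_out) / Cb_in
K = 213 * (93 - 54) / 93
K = 89.32 mL/min


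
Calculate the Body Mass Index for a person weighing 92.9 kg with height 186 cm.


BMI = weight / height^2
height = 186 cm = 1.86 m
BMI = 92.9 / 1.86^2
BMI = 26.85 kg/m^2


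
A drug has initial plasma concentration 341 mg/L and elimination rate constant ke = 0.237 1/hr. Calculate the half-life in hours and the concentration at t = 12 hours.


t_half = ln(2) / ke = 0.693147 / 0.237 = 2.925 hr
C(t) = C0 * exp(-ke*t) = 341 * exp(-0.237*12)
C(12) = 19.84 mg/L


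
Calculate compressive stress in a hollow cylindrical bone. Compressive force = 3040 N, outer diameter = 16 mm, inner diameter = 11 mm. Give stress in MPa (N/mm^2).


A = pi*(r_o^2 - r_i^2)
r_o = 8 mm, r_i = 5.5 mm
A = 106.029 mm^2
sigma = F/A = 3040 / 106.029
sigma = 28.67 MPa


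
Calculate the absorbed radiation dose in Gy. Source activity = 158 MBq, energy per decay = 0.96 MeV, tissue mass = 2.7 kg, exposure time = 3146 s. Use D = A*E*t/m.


A = 158 MBq = 1.5800e+08 Bq
E = 0.96 MeV = 1.53792e-13 J
D = A*E*t/m = 1.5800e+08*1.53792e-13*3146/2.7
D = 0.02831 Gy


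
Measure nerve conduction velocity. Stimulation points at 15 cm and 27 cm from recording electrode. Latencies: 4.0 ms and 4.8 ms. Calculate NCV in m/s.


Distance = (27 - 15) / 100 = 0.12 m
dt = (4.8 - 4.0) / 1000 = 8.0000e-04 s
NCV = dist / dt = 150 m/s


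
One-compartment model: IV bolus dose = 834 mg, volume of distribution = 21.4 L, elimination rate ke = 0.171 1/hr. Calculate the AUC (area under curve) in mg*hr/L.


C0 = Dose/Vd = 834/21.4 = 38.972 mg/L
AUC = C0/ke = 38.972/0.171
AUC = 227.9 mg*hr/L


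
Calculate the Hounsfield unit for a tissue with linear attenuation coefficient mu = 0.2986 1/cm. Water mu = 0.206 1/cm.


HU = ((mu_tissue - mu_water) / mu_water) * 1000
HU = ((0.2986 - 0.206) / 0.206) * 1000
HU = 449.5


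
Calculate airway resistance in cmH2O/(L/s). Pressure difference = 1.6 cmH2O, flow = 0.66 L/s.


R = dP / flow
R = 1.6 / 0.66
R = 2.424 cmH2O/(L/s)


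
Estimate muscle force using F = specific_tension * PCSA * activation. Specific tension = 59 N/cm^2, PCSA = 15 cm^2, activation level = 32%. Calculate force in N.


F = sigma * PCSA * activation
F = 59 * 15 * 0.32
F = 283.2 N


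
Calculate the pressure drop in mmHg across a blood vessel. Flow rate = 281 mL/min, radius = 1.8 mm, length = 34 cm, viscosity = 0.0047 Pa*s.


dP = 8*mu*L*Q / (pi*r^4)
Q = 281 mL/min = 4.68333e-06 m^3/s
dP = 1815.44 Pa = 1815.44 / 133.322 mmHg = 13.62 mmHg


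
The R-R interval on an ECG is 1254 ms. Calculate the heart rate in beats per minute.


HR = 60 / RR_interval(s)
RR = 1254 ms = 1.254 s
HR = 60 / 1.254 = 47.85 bpm


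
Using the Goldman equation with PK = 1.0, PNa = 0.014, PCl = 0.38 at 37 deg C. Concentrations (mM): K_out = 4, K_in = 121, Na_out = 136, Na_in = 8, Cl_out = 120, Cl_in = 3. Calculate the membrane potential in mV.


Vm = (RT/F)*ln((PK*Ko + PNa*Nao + PCl*Cli)/(PK*Ki + PNa*Nai + PCl*Clo))
Numer = 7.044, Denom = 166.712
Vm = -84.56 mV


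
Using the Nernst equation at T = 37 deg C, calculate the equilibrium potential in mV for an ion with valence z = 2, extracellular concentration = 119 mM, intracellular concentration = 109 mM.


E = (RT/(zF)) * ln(C_out/C_in)
T = 37 + 273.15 = 310.15 K
E = (8.314 * 310.15 / (2 * 96485)) * ln(119/109)
E = 1.173 mV


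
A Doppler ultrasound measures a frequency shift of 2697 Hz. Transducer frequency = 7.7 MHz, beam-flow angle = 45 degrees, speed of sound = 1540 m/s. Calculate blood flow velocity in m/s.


v = fd * c / (2 * f0 * cos(theta))
v = 2697 * 1540 / (2 * 7.7000e+06 * cos(45))
v = 0.3814 m/s


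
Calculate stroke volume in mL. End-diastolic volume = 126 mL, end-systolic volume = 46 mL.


SV = EDV - ESV
SV = 126 - 46
SV = 80 mL


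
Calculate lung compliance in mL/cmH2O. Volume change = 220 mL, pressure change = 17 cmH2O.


C = dV / dP
C = 220 / 17
C = 12.94 mL/cmH2O


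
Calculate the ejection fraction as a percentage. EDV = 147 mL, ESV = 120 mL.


SV = EDV - ESV = 147 - 120 = 27 mL
EF = SV/EDV * 100 = 27/147 * 100
EF = 18.37%


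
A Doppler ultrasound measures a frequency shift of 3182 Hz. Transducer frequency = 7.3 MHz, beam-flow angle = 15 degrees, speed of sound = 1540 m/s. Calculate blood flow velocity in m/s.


v = fd * c / (2 * f0 * cos(theta))
v = 3182 * 1540 / (2 * 7.3000e+06 * cos(15))
v = 0.3475 m/s


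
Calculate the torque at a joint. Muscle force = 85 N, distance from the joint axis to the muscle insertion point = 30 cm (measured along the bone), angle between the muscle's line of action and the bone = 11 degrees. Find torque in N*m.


Torque = F * d * sin(theta)   (moment arm = d*sin(theta))
d = 30 cm = 0.3 m
Torque = 85 * 0.3 * sin(11)
Torque = 4.866 N*m


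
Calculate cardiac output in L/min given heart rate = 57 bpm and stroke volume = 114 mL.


CO = HR * SV
CO = 57 * 114 / 1000
CO = 6.498 L/min


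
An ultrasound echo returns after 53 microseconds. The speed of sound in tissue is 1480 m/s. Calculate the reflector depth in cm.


depth = c * t / 2
t = 53 us = 5.3000e-05 s
depth = 1480 * 5.3000e-05 / 2
depth = 0.03922 m = 3.922 cm


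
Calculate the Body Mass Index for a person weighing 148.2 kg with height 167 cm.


BMI = weight / height^2
height = 167 cm = 1.67 m
BMI = 148.2 / 1.67^2
BMI = 53.14 kg/m^2


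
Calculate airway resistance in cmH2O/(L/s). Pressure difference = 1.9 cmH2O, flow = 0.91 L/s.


R = dP / flow
R = 1.9 / 0.91
R = 2.088 cmH2O/(L/s)


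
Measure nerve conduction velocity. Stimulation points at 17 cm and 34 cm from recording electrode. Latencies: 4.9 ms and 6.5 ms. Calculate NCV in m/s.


Distance = (34 - 17) / 100 = 0.17 m
dt = (6.5 - 4.9) / 1000 = 0.0016 s
NCV = dist / dt = 106.3 m/s


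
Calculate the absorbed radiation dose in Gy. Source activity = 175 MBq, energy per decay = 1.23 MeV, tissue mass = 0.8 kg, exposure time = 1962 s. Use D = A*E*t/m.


A = 175 MBq = 1.7500e+08 Bq
E = 1.23 MeV = 1.97046e-13 J
D = A*E*t/m = 1.7500e+08*1.97046e-13*1962/0.8
D = 0.08457 Gy


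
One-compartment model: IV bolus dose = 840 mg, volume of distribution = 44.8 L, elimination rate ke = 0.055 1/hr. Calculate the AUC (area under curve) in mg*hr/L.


C0 = Dose/Vd = 840/44.8 = 18.75 mg/L
AUC = C0/ke = 18.75/0.055
AUC = 340.9 mg*hr/L


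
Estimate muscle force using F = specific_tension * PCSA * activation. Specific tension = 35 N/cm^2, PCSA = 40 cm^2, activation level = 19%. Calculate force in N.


F = sigma * PCSA * activation
F = 35 * 40 * 0.19
F = 266 N


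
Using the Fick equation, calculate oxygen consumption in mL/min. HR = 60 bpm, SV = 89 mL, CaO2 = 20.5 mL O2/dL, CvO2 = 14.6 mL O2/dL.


CO = HR*SV = 60*89/1000 = 5.34 L/min
a-v O2 diff = 20.5 - 14.6 = 5.9 mL/dL
VO2 = CO * (CaO2-CvO2) * 10 dL/L
VO2 = 5.34 * 5.9 * 10
VO2 = 315.1 mL/min


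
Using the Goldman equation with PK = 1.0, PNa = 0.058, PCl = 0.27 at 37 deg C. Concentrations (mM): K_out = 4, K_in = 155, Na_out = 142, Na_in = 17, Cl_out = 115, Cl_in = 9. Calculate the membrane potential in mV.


Vm = (RT/F)*ln((PK*Ko + PNa*Nao + PCl*Cli)/(PK*Ki + PNa*Nai + PCl*Clo))
Numer = 14.666, Denom = 187.036
Vm = -68.04 mV


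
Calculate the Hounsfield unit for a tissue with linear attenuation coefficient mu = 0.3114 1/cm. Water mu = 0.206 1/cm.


HU = ((mu_tissue - mu_water) / mu_water) * 1000
HU = ((0.3114 - 0.206) / 0.206) * 1000
HU = 511.7


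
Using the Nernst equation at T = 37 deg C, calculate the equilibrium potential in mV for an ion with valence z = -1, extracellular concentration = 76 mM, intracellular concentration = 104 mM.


E = (RT/(zF)) * ln(C_out/C_in)
T = 37 + 273.15 = 310.15 K
E = (8.314 * 310.15 / (-1 * 96485)) * ln(76/104)
E = 8.383 mV


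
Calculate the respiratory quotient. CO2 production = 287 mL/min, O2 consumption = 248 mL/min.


RQ = VCO2 / VO2
RQ = 287 / 248
RQ = 1.157


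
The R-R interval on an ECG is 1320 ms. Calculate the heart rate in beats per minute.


HR = 60 / RR_interval(s)
RR = 1320 ms = 1.32 s
HR = 60 / 1.32 = 45.45 bpm


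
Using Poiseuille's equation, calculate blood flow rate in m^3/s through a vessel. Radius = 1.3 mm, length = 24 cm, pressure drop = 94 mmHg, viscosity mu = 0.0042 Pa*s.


Q = pi*r^4*dP / (8*mu*L)
r = 0.0013 m, L = 0.24 m
dP = 94 mmHg = 12532.268 Pa
Q = 1.3944e-05 m^3/s


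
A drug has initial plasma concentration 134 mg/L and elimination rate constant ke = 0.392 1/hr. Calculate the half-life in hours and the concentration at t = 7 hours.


t_half = ln(2) / ke = 0.693147 / 0.392 = 1.768 hr
C(t) = C0 * exp(-ke*t) = 134 * exp(-0.392*7)
C(7) = 8.618 mg/L


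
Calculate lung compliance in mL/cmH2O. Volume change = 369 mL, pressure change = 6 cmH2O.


C = dV / dP
C = 369 / 6
C = 61.5 mL/cmH2O


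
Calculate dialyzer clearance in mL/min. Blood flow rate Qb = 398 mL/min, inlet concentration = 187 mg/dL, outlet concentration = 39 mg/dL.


K = Qb * (Cb_in - Cb_out) / Cb_in
K = 398 * (187 - 39) / 187
K = 315 mL/min


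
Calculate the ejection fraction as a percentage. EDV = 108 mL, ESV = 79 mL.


SV = EDV - ESV = 108 - 79 = 29 mL
EF = SV/EDV * 100 = 29/108 * 100
EF = 26.85%


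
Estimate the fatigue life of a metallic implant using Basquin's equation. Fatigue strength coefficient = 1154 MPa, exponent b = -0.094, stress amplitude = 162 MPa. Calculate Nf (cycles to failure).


sigma_a = sigma_f' * (2Nf)^b
2Nf = (sigma_a/sigma_f')^(1/b)
2Nf = (162/1154)^(1/-0.094)
2Nf = 1.1780905e+09
Nf = 5.8905e+08


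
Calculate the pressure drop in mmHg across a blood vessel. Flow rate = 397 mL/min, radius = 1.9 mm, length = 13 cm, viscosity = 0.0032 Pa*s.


dP = 8*mu*L*Q / (pi*r^4)
Q = 397 mL/min = 6.61667e-06 m^3/s
dP = 537.847 Pa = 537.847 / 133.322 mmHg = 4.034 mmHg


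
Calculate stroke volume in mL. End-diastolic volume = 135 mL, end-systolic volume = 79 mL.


SV = EDV - ESV
SV = 135 - 79
SV = 56 mL


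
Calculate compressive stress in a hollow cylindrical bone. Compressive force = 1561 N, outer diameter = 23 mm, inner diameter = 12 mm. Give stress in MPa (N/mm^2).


A = pi*(r_o^2 - r_i^2)
r_o = 11.5 mm, r_i = 6 mm
A = 302.378 mm^2
sigma = F/A = 1561 / 302.378
sigma = 5.162 MPa


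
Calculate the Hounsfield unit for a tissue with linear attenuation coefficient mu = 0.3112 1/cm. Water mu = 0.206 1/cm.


HU = ((mu_tissue - mu_water) / mu_water) * 1000
HU = ((0.3112 - 0.206) / 0.206) * 1000
HU = 510.7


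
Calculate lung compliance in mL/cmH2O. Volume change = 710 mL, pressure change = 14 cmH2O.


C = dV / dP
C = 710 / 14
C = 50.71 mL/cmH2O


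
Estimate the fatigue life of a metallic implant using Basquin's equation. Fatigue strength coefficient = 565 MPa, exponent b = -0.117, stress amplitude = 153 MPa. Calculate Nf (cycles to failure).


sigma_a = sigma_f' * (2Nf)^b
2Nf = (sigma_a/sigma_f')^(1/b)
2Nf = (153/565)^(1/-0.117)
2Nf = 70665.148
Nf = 3.533e+04


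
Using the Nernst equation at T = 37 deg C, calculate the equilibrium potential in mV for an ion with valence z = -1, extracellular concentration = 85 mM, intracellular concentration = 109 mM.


E = (RT/(zF)) * ln(C_out/C_in)
T = 37 + 273.15 = 310.15 K
E = (8.314 * 310.15 / (-1 * 96485)) * ln(85/109)
E = 6.646 mV


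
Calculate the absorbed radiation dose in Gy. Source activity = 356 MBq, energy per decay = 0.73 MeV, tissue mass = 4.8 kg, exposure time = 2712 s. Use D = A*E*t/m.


A = 356 MBq = 3.5600e+08 Bq
E = 0.73 MeV = 1.16946e-13 J
D = A*E*t/m = 3.5600e+08*1.16946e-13*2712/4.8
D = 0.02352 Gy
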